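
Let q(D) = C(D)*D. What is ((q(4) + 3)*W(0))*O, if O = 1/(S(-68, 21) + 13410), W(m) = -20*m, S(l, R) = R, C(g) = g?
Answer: 0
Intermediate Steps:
W(m) = -20*m
q(D) = D**2 (q(D) = D*D = D**2)
O = 1/13431 (O = 1/(21 + 13410) = 1/13431 ≈ 7.4455e-5)
((q(4) + 3)*W(0))*O = ((4**2 + 3)*(-20*0))*(1/13431) = ((16 + 3)*0)*(1/13431) = (19*0)*(1/13431) = 0*(1/13431) = 0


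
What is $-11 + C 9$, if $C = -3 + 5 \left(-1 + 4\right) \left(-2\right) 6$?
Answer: $-1658$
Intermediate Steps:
$C = -183$ ($C = -3 + 5 \cdot 3 \left(-2\right) 6 = -3 + 15 \left(-2\right) 6 = -3 - 180 = -183$)
$-11 + C 9 = -11 - 1647 = -1658$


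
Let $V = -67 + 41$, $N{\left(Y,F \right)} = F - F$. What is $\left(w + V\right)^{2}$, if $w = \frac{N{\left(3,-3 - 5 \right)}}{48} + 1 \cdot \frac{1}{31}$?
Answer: $\frac{648025}{961} \approx 674.32$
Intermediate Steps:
$N{\left(Y,F \right)} = 0$
$V = -26$
$w = \frac{1}{31}$ ($w = \frac{0}{48} + 1 \cdot \frac{1}{31} = 0 \cdot \frac{1}{48} + 1 \cdot \frac{1}{31} = 0 + \frac{1}{31} = \frac{1}{31} \approx 0.032258$)
$\left(w + V\right)^{2} = \left(\frac{1}{31} - 26\right)^{2} = \left(- \frac{805}{31}\right)^{2} = \frac{648025}{961}$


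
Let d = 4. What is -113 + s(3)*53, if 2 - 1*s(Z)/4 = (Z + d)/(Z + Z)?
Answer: 191/3 ≈ 63.667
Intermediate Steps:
s(Z) = 8 - 2*(4 + Z)/Z (s(Z) = 8 - 4*(Z + 4)/(Z + Z) = 8 - 4*(4 + Z)/(2*Z) = 8 - 4*(4 + Z)*1/(2*Z) = 8 - 2*(4 + Z)/Z)
-113 + s(3)*53 = -113 + (6 - 8/3)*53 = -113 + (10/3)*53 = -113 + 530/3 = 191/3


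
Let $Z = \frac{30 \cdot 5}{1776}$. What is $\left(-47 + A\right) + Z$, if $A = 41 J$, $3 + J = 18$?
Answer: $\frac{168153}{296} \approx 568.08$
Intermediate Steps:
$J = 15$ ($J = -3 + 18 = 15$)
$A = 615$ ($A = 41 \cdot 15 = 615$)
$Z = \frac{25}{296}$ ($Z = 150 \cdot \frac{1}{1776} = \frac{25}{296} \approx 0.084459$)
$\left(-47 + A\right) + Z = \left(-47 + 615\right) + \frac{25}{296} = 568 + \frac{25}{296} = \frac{168153}{296}$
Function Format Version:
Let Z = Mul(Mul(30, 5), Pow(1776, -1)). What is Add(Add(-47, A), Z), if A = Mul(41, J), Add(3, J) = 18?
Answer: Rational(168153, 296) ≈ 568.08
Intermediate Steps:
J = 15 (J = Add(-3, 18) = 15)
A = 615 (A = Mul(41, 15) = 615)
Z = Rational(25, 296) (Z = Mul(150, Rational(1, 1776)) = Rational(25, 296) ≈ 0.084459)
Add(Add(-47, A), Z) = Add(Add(-47, 615), Rational(25, 296)) = Add(568, Rational(25, 296)) = Rational(168153, 296)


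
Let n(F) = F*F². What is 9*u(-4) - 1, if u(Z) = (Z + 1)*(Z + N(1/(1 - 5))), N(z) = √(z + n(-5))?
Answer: 107 - 27*I*√501/2 ≈ 107.0 - 302.17*I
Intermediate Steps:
n(F) = F³
N(z) = √(-125 + z) (N(z) = √(z + (-5)³) = √(z - 125) = √(-125 + z))
u(Z) = (1 + Z)*(Z + I*√501/2) (u(Z) = (Z + 1)*(Z + √(-125 + 1/(1 - 5))) = (1 + Z)*(Z + √(-125 + 1/(-4))) = (1 + Z)*(Z + √(-125 - ¼)) = (1 + Z)*(Z + √(-501/4)) = (1 + Z)*(Z + I*√501/2))
9*u(-4) - 1 = 9*(-4 + (-4)² + I*√501/2 + (½)*I*(-4)*√501) - 1 = 9*(-4 + 16 + I*√501/2 - 2*I*√501) - 1 = 9*(12 - 3*I*√501/2) - 1 = (108 - 27*I*√501/2) - 1 = 107 - 27*I*√501/2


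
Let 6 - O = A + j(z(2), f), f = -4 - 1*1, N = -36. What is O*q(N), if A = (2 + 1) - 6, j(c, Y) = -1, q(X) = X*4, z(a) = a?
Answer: -1440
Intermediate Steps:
q(X) = 4*X
f = -5 (f = -4 - 1 = -5)
A = -3 (A = 3 - 6 = -3)
O = 10 (O = 6 - (-3 - 1) = 6 - 1*(-4) = 6 + 4 = 10)
O*q(N) = 10*(4*(-36)) = 10*(-144) = -1440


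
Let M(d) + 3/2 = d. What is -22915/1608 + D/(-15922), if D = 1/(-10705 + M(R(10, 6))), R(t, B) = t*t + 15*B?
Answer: -1278990893929/89749830168 ≈ -14.251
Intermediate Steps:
R(t, B) = t² + 15*B
M(d) = -3/2 + d
D = -2/21033 (D = 1/(-10705 + (-3/2 + (10² + 15*6))) = 1/(-10705 + (-3/2 + (100 + 90))) = 1/(-10705 + (-3/2 + 190)) = 1/(-10705 + 377/2) = 1/(-21033/2) = -2/21033 ≈ -9.5089e-5)
-22915/1608 + D/(-15922) = -22915/1608 - 2/21033/(-15922) = -22915*1/1608 - 2/21033*(-1/15922) = -22915/1608 + 1/167443713 = -1278990893929/89749830168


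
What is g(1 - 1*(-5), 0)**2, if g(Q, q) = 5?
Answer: 25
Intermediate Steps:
g(1 - 1*(-5), 0)**2 = 5**2 = 25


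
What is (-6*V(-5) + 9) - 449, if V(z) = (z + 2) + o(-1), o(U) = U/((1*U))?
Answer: -428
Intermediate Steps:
o(U) = 1 (o(U) = U/U = 1)
V(z) = 3 + z (V(z) = (z + 2) + 1 = (2 + z) + 1 = 3 + z)
(-6*V(-5) + 9) - 449 = (-6*(3 - 5) + 9) - 449 = (-6*(-2) + 9) - 449 = (12 + 9) - 449 = 21 - 449 = -428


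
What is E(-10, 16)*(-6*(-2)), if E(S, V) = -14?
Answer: -168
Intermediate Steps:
E(-10, 16)*(-6*(-2)) = -(-84)*(-2) = -14*12 = -168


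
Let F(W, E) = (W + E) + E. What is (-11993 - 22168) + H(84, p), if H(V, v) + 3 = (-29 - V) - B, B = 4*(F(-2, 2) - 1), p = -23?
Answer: -34281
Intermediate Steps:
F(W, E) = W + 2*E (F(W, E) = (E + W) + E = W + 2*E)
B = 4 (B = 4*((-2 + 2*2) - 1) = 4*((-2 + 4) - 1) = 4*(2 - 1) = 4*1 = 4)
H(V, v) = -36 - V (H(V, v) = -3 + ((-29 - V) - 1*4) = -3 + ((-29 - V) - 4) = -3 + (-33 - V) = -36 - V)
(-11993 - 22168) + H(84, p) = (-11993 - 22168) + (-36 - 1*84) = -34161 + (-36 - 84) = -34161 - 120 = -34281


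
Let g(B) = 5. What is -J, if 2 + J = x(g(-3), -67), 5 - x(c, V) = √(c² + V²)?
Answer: -3 + √4514 ≈ 64.186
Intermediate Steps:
x(c, V) = 5 - √(V² + c²) (x(c, V) = 5 - √(c² + V²) = 5 - √(V² + c²))
J = 3 - √4514 (J = -2 + (5 - √((-67)² + 5²)) = -2 + (5 - √(4489 + 25)) = -2 + (5 - √4514) = 3 - √4514 ≈ -64.186)
-J = -(3 - √4514) = -3 + √4514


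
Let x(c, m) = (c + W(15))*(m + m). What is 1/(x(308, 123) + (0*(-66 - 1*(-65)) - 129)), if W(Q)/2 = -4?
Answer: 1/73671 ≈ 1.3574e-5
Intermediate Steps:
W(Q) = -8 (W(Q) = 2*(-4) = -8)
x(c, m) = 2*m*(-8 + c) (x(c, m) = (c - 8)*(m + m) = (-8 + c)*(2*m) = 2*m*(-8 + c))
1/(x(308, 123) + (0*(-66 - 1*(-65)) - 129)) = 1/(2*123*(-8 + 308) + (0*(-66 - 1*(-65)) - 129)) = 1/(2*123*300 + (0*(-66 + 65) - 129)) = 1/(73800 + (0*(-1) - 129)) = 1/(73800 + (0 - 129)) = 1/(73800 - 129) = 1/73671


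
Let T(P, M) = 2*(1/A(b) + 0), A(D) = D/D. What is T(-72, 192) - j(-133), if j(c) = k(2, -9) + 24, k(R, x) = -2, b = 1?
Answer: -20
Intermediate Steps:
j(c) = 22 (j(c) = -2 + 24 = 22)
A(D) = 1
T(P, M) = 2 (T(P, M) = 2*(1/1 + 0) = 2*(1 + 0) = 2*1 = 2)
T(-72, 192) - j(-133) = 2 - 1*22 = 2 - 22 = -20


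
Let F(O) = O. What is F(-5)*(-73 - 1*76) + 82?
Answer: 827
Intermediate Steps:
F(-5)*(-73 - 1*76) + 82 = -5*(-73 - 1*76) + 82 = -5*(-73 - 76) + 82 = -5*(-149) + 82 = 745 + 82 = 827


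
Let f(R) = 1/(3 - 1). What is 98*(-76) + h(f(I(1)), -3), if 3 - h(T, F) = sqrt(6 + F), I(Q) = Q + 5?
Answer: -7445 - sqrt(3) ≈ -7446.7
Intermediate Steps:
I(Q) = 5 + Q
f(R) = 1/2
h(T, F) = 3 - sqrt(6 + F)
98*(-76) + h(f(I(1)), -3) = 98*(-76) + (3 - sqrt(6 - 3)) = -7448 + (3 - sqrt(3)) = -7445 - sqrt(3)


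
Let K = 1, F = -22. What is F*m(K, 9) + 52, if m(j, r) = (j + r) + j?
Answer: -190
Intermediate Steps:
m(j, r) = r + 2*j
F*m(K, 9) + 52 = -22*(9 + 2*1) + 52 = -22*(9 + 2) + 52 = -22*11 + 52 = -242 + 52 = -190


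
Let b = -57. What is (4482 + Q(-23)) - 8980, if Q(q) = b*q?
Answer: -3187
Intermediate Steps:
Q(q) = -57*q
(4482 + Q(-23)) - 8980 = (4482 - 57*(-23)) - 8980 = (4482 + 1311) - 8980 = 5793 - 8980 = -3187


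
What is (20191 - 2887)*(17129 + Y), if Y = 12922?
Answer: 520002504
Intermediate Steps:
(20191 - 2887)*(17129 + Y) = (20191 - 2887)*(17129 + 12922) = 17304*30051 = 520002504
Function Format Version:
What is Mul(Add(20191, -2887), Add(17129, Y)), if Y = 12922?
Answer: 520002504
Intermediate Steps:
Mul(Add(20191, -2887), Add(17129, Y)) = Mul(Add(20191, -2887), Add(17129, 12922)) = Mul(17304, 30051) = 520002504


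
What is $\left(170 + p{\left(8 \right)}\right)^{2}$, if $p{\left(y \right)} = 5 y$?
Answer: $44100$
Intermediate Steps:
$\left(170 + p{\left(8 \right)}\right)^{2} = \left(170 + 5 \cdot 8\right)^{2} = \left(170 + 40\right)^{2} = 210^{2} = 44100$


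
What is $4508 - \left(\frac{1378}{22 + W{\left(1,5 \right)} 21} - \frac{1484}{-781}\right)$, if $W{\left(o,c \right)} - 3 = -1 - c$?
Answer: $\frac{145366042}{32021} \approx 4539.7$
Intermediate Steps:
$W{\left(o,c \right)} = 2 - c$ ($W{\left(o,c \right)} = 3 - \left(1 + c\right) = 2 - c$)
$4508 - \left(\frac{1378}{22 + W{\left(1,5 \right)} 21} - \frac{1484}{-781}\right) = 4508 - \left(\frac{1378}{22 + \left(2 - 5\right) 21} - \frac{1484}{-781}\right) = 4508 - \left(\frac{1378}{22 + \left(2 - 5\right) 21} - - \frac{1484}{781}\right) = 4508 - \left(\frac{1378}{22 - 63} + \frac{1484}{781}\right) = 4508 - \left(\frac{1378}{-41} + \frac{1484}{781}\right) = 4508 - \left(1378 \left(- \frac{1}{41}\right) + \frac{1484}{781}\right) = 4508 - \left(- \frac{1378}{41} + \frac{1484}{781}\right) = 4508 - - \frac{1015374}{32021} = 4508 + \frac{1015374}{32021} = \frac{145366042}{32021}$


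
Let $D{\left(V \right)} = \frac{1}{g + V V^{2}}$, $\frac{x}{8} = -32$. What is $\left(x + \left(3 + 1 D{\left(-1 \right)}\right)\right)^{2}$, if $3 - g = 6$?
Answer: $\frac{1026169}{16} \approx 64136.0$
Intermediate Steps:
$x = -256$ ($x = 8 \left(-32\right) = -256$)
$g = -3$ ($g = 3 - 6 = -3$)
$D{\left(V \right)} = \frac{1}{-3 + V^{3}}$ ($D{\left(V \right)} = \frac{1}{-3 + V V^{2}} = \frac{1}{-3 + V^{3}}$)
$\left(x + \left(3 + 1 D{\left(-1 \right)}\right)\right)^{2} = \left(-256 + \left(3 + 1 \frac{1}{-3 + \left(-1\right)^{3}}\right)\right)^{2} = \left(-256 + \left(3 + 1 \frac{1}{-3 - 1}\right)\right)^{2} = \left(-256 + \left(3 + 1 \frac{1}{-4}\right)\right)^{2} = \left(-256 + \left(3 + 1 \left(- \frac{1}{4}\right)\right)\right)^{2} = \left(-256 + \left(3 - \frac{1}{4}\right)\right)^{2} = \left(-256 + \frac{11}{4}\right)^{2} = \left(- \frac{1013}{4}\right)^{2} = \frac{1026169}{16}$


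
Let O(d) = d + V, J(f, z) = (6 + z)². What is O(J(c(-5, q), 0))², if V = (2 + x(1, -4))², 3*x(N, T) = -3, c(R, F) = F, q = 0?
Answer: 1369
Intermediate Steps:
x(N, T) = -1 (x(N, T) = (⅓)*(-3) = -1)
V = 1 (V = (2 - 1)² = 1² = 1)
O(d) = 1 + d (O(d) = d + 1 = 1 + d)
O(J(c(-5, q), 0))² = (1 + (6 + 0)²)² = (1 + 6²)² = (1 + 36)² = 37² = 1369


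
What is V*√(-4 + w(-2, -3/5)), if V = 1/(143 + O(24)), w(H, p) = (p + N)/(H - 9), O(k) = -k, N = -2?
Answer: 3*I*√1265/6545 ≈ 0.016303*I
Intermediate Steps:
w(H, p) = (-2 + p)/(-9 + H) (w(H, p) = (p - 2)/(H - 9) = (-2 + p)/(-9 + H))
V = 1/119 (V = 1/(143 - 1*24) = 1/(143 - 24) = 1/119 ≈ 0.0084034)
V*√(-4 + w(-2, -3/5)) = √(-4 + (-2 - 3/5)/(-9 - 2))/119 = √(-4 + (-2 - 3*⅕)/(-11))/119 = √(-4 - (-2 - ⅗)/11)/119 = √(-4 - 1/11*(-13/5))/119 = √(-4 + 13/55)/119 = √(-207/55)/119 = (3*I*√1265/55)/119 = 3*I*√1265/6545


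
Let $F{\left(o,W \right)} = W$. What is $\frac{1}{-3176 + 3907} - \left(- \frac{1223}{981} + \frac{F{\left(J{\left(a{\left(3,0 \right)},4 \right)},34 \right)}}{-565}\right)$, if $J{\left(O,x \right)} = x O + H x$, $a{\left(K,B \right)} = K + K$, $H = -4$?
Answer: $\frac{530053384}{405167715} \approx 1.3082$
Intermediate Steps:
$a{\left(K,B \right)} = 2 K$
$J{\left(O,x \right)} = - 4 x + O x$ ($J{\left(O,x \right)} = x O - 4 x = O x - 4 x = - 4 x + O x$)
$\frac{1}{-3176 + 3907} - \left(- \frac{1223}{981} + \frac{F{\left(J{\left(a{\left(3,0 \right)},4 \right)},34 \right)}}{-565}\right) = \frac{1}{-3176 + 3907} - \left(- \frac{1223}{981} + \frac{34}{-565}\right) = \frac{1}{731} - \left(\left(-1223\right) \frac{1}{981} + 34 \left(- \frac{1}{565}\right)\right) = \frac{1}{731} - \left(- \frac{1223}{981} - \frac{34}{565}\right) = \frac{1}{731} - - \frac{724349}{554265} = \frac{1}{731} + \frac{724349}{554265} = \frac{530053384}{405167715}$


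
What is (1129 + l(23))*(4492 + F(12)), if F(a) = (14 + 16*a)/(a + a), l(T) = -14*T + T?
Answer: 22412905/6 ≈ 3.7355e+6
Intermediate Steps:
l(T) = -13*T
F(a) = (14 + 16*a)/(2*a) (F(a) = (14 + 16*a)/((2*a)) = (14 + 16*a)*(1/(2*a)) = (14 + 16*a)/(2*a))
(1129 + l(23))*(4492 + F(12)) = (1129 - 13*23)*(4492 + (8 + 7/12)) = (1129 - 299)*(4492 + (8 + 7*(1/12))) = 830*(4492 + (8 + 7/12)) = 830*(4492 + 103/12) = 830*(54007/12) = 22412905/6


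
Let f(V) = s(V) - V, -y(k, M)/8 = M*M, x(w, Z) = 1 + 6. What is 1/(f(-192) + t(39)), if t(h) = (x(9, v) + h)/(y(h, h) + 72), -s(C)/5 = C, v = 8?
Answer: 6048/6967273 ≈ 0.00086806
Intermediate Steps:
s(C) = -5*C
x(w, Z) = 7
y(k, M) = -8*M**2 (y(k, M) = -8*M*M = -8*M**2)
f(V) = -6*V (f(V) = -5*V - V = -6*V)
t(h) = (7 + h)/(72 - 8*h**2) (t(h) = (7 + h)/(-8*h**2 + 72) = (7 + h)/(72 - 8*h**2))
1/(f(-192) + t(39)) = 1/(-6*(-192) + (-7 - 1*39)/(8*(-9 + 39**2))) = 1/(1152 + (-7 - 39)/(8*(-9 + 1521))) = 1/(1152 + (1/8)*(-46)/1512) = 1/(1152 + (1/8)*(1/1512)*(-46)) = 1/(1152 - 23/6048) = 1/(6967273/6048) = 6048/6967273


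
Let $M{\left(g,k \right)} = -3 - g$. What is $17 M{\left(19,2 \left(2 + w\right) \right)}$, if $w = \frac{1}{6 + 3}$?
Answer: $-374$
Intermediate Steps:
$w = \frac{1}{9} \approx 0.11111$
$17 M{\left(19,2 \left(2 + w\right) \right)} = 17 \left(-3 - 19\right) = 17 \left(-22\right) = -374$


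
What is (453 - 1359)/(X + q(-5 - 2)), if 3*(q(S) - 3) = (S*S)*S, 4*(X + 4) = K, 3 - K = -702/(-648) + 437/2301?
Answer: 11118432/1410073 ≈ 7.8850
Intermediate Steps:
K = 15893/9204 (K = 3 - (-702/(-648) + 437/2301) = 3 - (-702*(-1/648) + 437*(1/2301)) = 3 - (13/12 + 437/2301) = 3 - 1*11719/9204 = 3 - 11719/9204 = 15893/9204 ≈ 1.7267)
X = -131371/36816 (X = -4 + (1/4)*(15893/9204) = -4 + 15893/36816 = -131371/36816 ≈ -3.5683)
q(S) = 3 + S**3/3 (q(S) = 3 + ((S*S)*S)/3 = 3 + (S**2*S)/3 = 3 + S**3/3)
(453 - 1359)/(X + q(-5 - 2)) = (453 - 1359)/(-131371/36816 + (3 + (-5 - 2)**3/3)) = -906/(-131371/36816 + (3 + (1/3)*(-7)**3)) = -906/(-131371/36816 + (3 + (1/3)*(-343))) = -906/(-131371/36816 + (3 - 343/3)) = -906/(-131371/36816 - 334/3) = -906/(-1410073/12272) = -906*(-12272/1410073) = 11118432/1410073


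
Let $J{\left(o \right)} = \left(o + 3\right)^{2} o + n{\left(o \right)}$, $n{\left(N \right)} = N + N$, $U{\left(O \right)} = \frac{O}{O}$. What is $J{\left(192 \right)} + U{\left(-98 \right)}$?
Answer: $7301185$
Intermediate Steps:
$U{\left(O \right)} = 1$
$n{\left(N \right)} = 2 N$
$J{\left(o \right)} = 2 o + o \left(3 + o\right)^{2}$ ($J{\left(o \right)} = \left(o + 3\right)^{2} o + 2 o = \left(3 + o\right)^{2} o + 2 o = o \left(3 + o\right)^{2} + 2 o = 2 o + o \left(3 + o\right)^{2}$)
$J{\left(192 \right)} + U{\left(-98 \right)} = 192 \left(2 + \left(3 + 192\right)^{2}\right) + 1 = 192 \left(2 + 195^{2}\right) + 1 = 192 \left(2 + 38025\right) + 1 = 192 \cdot 38027 + 1 = 7301184 + 1 = 7301185$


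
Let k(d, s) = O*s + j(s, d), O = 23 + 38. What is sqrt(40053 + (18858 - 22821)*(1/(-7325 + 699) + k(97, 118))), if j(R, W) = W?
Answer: I*sqrt(1267506278785194)/6626 ≈ 5373.1*I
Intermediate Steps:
O = 61
k(d, s) = d + 61*s (k(d, s) = 61*s + d = d + 61*s)
sqrt(40053 + (18858 - 22821)*(1/(-7325 + 699) + k(97, 118))) = sqrt(40053 + (18858 - 22821)*(1/(-7325 + 699) + (97 + 61*118))) = sqrt(40053 - 3963*(1/(-6626) + (97 + 7198))) = sqrt(40053 - 3963*(-1/6626 + 7295)) = sqrt(40053 - 3963*48336669/6626) = sqrt(40053 - 191558219247/6626) = sqrt(-191292828069/6626) = I*sqrt(1267506278785194)/6626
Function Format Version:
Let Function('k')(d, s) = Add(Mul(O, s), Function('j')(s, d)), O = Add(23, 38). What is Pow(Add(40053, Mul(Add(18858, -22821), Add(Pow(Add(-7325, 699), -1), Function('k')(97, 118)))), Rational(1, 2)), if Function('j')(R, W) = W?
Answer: Mul(Rational(1, 6626), I, Pow(1267506278785194, Rational(1, 2))) ≈ Mul(5373.1, I)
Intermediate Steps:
O = 61
Function('k')(d, s) = Add(d, Mul(61, s)) (Function('k')(d, s) = Add(Mul(61, s), d) = Add(d, Mul(61, s)))
Pow(Add(40053, Mul(Add(18858, -22821), Add(Pow(Add(-7325, 699), -1), Function('k')(97, 118)))), Rational(1, 2)) = Pow(Add(40053, Mul(Add(18858, -22821), Add(Pow(Add(-7325, 699), -1), Add(97, Mul(61, 118))))), Rational(1, 2)) = Pow(Add(40053, Mul(-3963, Add(Pow(-6626, -1), Add(97, 7198)))), Rational(1, 2)) = Pow(Add(40053, Mul(-3963, Add(Rational(-1, 6626), 7295))), Rational(1, 2)) = Pow(Add(40053, Mul(-3963, Rational(48336669, 6626))), Rational(1, 2)) = Pow(Add(40053, Rational(-191558219247, 6626)), Rational(1, 2)) = Pow(Rational(-191292828069, 6626), Rational(1, 2)) = Mul(Rational(1, 6626), I, Pow(1267506278785194, Rational(1, 2)))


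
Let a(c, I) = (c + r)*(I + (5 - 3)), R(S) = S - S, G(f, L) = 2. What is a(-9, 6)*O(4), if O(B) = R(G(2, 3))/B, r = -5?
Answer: 0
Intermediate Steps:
R(S) = 0
a(c, I) = (-5 + c)*(2 + I) (a(c, I) = (c - 5)*(I + (5 - 3)) = (-5 + c)*(I + 2) = (-5 + c)*(2 + I))
O(B) = 0 (O(B) = 0/B = 0)
a(-9, 6)*O(4) = (-10 - 5*6 + 2*(-9) + 6*(-9))*0 = (-10 - 30 - 18 - 54)*0 = -112*0 = 0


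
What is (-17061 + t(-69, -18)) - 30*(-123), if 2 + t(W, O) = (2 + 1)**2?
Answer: -13364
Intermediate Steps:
t(W, O) = 7 (t(W, O) = -2 + (2 + 1)**2 = -2 + 3**2 = -2 + 9 = 7)
(-17061 + t(-69, -18)) - 30*(-123) = (-17061 + 7) - 30*(-123) = -17054 + 3690 = -13364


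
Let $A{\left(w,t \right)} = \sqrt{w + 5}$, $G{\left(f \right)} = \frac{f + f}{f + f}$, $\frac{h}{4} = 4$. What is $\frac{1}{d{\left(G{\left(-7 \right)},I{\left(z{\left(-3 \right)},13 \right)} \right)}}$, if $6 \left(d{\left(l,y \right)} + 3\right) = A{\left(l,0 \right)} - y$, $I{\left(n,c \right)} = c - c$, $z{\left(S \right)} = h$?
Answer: $- \frac{18}{53} - \frac{\sqrt{6}}{53} \approx -0.38584$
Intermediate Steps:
$h = 16$ ($h = 4 \cdot 4 = 16$)
$z{\left(S \right)} = 16$
$G{\left(f \right)} = 1$ ($G{\left(f \right)} = \frac{2 f}{2 f} = 2 f \frac{1}{2 f} = 1$)
$A{\left(w,t \right)} = \sqrt{5 + w}$
$I{\left(n,c \right)} = 0$
$d{\left(l,y \right)} = -3 - \frac{y}{6} + \frac{\sqrt{5 + l}}{6}$ ($d{\left(l,y \right)} = -3 + \frac{\sqrt{5 + l} - y}{6} = -3 - \left(- \frac{\sqrt{5 + l}}{6} + \frac{y}{6}\right) = -3 - \frac{y}{6} + \frac{\sqrt{5 + l}}{6}$)
$\frac{1}{d{\left(G{\left(-7 \right)},I{\left(z{\left(-3 \right)},13 \right)} \right)}} = \frac{1}{-3 - 0 + \frac{\sqrt{5 + 1}}{6}} = \frac{1}{-3 + 0 + \frac{\sqrt{6}}{6}} = \frac{1}{-3 + \frac{\sqrt{6}}{6}}$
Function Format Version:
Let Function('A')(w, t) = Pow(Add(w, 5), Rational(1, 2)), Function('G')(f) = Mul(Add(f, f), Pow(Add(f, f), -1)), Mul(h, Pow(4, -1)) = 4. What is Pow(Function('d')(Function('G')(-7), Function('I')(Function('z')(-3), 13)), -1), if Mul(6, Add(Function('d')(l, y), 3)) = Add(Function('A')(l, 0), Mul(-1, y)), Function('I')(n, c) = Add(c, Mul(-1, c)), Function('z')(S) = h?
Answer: Add(Rational(-18, 53), Mul(Rational(-1, 53), Pow(6, Rational(1, 2)))) ≈ -0.38584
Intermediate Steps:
h = 16 (h = Mul(4, 4) = 16)
Function('z')(S) = 16
Function('G')(f) = 1 (Function('G')(f) = Mul(Mul(2, f), Pow(Mul(2, f), -1)) = Mul(Mul(2, f), Mul(Rational(1, 2), Pow(f, -1))) = 1)
Function('A')(w, t) = Pow(Add(5, w), Rational(1, 2))
Function('I')(n, c) = 0
Function('d')(l, y) = Add(-3, Mul(Rational(-1, 6), y), Mul(Rational(1, 6), Pow(Add(5, l), Rational(1, 2)))) (Function('d')(l, y) = Add(-3, Mul(Rational(1, 6), Add(Pow(Add(5, l), Rational(1, 2)), Mul(-1, y)))) = Add(-3, Add(Mul(Rational(-1, 6), y), Mul(Rational(1, 6), Pow(Add(5, l), Rational(1, 2))))) = Add(-3, Mul(Rational(-1, 6), y), Mul(Rational(1, 6), Pow(Add(5, l), Rational(1, 2)))))
Pow(Function('d')(Function('G')(-7), Function('I')(Function('z')(-3), 13)), -1) = Pow(Add(-3, Mul(Rational(-1, 6), 0), Mul(Rational(1, 6), Pow(Add(5, 1), Rational(1, 2)))), -1) = Pow(Add(-3, 0, Mul(Rational(1, 6), Pow(6, Rational(1, 2)))), -1) = Pow(Add(-3, Mul(Rational(1, 6), Pow(6, Rational(1, 2)))), -1)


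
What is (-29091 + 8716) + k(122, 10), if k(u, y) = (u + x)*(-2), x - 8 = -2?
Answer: -20631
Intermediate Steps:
x = 6 (x = 8 - 2 = 6)
k(u, y) = -12 - 2*u (k(u, y) = (u + 6)*(-2) = (6 + u)*(-2) = -12 - 2*u)
(-29091 + 8716) + k(122, 10) = (-29091 + 8716) + (-12 - 2*122) = -20375 + (-12 - 244) = -20375 - 256 = -20631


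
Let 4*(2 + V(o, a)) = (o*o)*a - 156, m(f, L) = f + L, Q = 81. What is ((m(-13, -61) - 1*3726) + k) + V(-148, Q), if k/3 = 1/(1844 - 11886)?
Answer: 4415618027/10042 ≈ 4.3972e+5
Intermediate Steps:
m(f, L) = L + f
V(o, a) = -41 + a*o**2/4 (V(o, a) = -2 + ((o*o)*a - 156)/4 = -2 + (o**2*a - 156)/4 = -2 + (a*o**2 - 156)/4 = -2 + (-156 + a*o**2)/4 = -2 + (-39 + a*o**2/4) = -41 + a*o**2/4)
k = -3/10042 (k = 3/(1844 - 11886) = 3/(-10042) = 3*(-1/10042) = -3/10042 ≈ -0.00029875)
((m(-13, -61) - 1*3726) + k) + V(-148, Q) = (((-61 - 13) - 1*3726) - 3/10042) + (-41 + (1/4)*81*(-148)**2) = ((-74 - 3726) - 3/10042) + (-41 + (1/4)*81*21904) = (-3800 - 3/10042) + (-41 + 443556) = -38159603/10042 + 443515 = 4415618027/10042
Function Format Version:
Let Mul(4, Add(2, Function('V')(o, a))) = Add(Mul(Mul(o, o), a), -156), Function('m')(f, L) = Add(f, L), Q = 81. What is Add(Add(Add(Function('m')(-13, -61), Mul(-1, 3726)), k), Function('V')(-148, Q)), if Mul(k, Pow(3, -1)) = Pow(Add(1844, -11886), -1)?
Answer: Rational(4415618027, 10042) ≈ 4.3972e+5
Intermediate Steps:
Function('m')(f, L) = Add(L, f)
Function('V')(o, a) = Add(-41, Mul(Rational(1, 4), a, Pow(o, 2))) (Function('V')(o, a) = Add(-2, Mul(Rational(1, 4), Add(Mul(Mul(o, o), a), -156))) = Add(-2, Mul(Rational(1, 4), Add(Mul(Pow(o, 2), a), -156))) = Add(-2, Mul(Rational(1, 4), Add(Mul(a, Pow(o, 2)), -156))) = Add(-2, Mul(Rational(1, 4), Add(-156, Mul(a, Pow(o, 2))))) = Add(-2, Add(-39, Mul(Rational(1, 4), a, Pow(o, 2)))) = Add(-41, Mul(Rational(1, 4), a, Pow(o, 2))))
k = Rational(-3, 10042) (k = Mul(3, Pow(Add(1844, -11886), -1)) = Mul(3, Pow(-10042, -1)) = Mul(3, Rational(-1, 10042)) = Rational(-3, 10042) ≈ -0.00029875)
Add(Add(Add(Function('m')(-13, -61), Mul(-1, 3726)), k), Function('V')(-148, Q)) = Add(Add(Add(Add(-61, -13), Mul(-1, 3726)), Rational(-3, 10042)), Add(-41, Mul(Rational(1, 4), 81, Pow(-148, 2)))) = Add(Add(Add(-74, -3726), Rational(-3, 10042)), Add(-41, Mul(Rational(1, 4), 81, 21904))) = Add(Add(-3800, Rational(-3, 10042)), Add(-41, 443556)) = Add(Rational(-38159603, 10042), 443515) = Rational(4415618027, 10042)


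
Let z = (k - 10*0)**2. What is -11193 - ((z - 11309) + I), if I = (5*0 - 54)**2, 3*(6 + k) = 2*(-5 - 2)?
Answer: -26224/9 ≈ -2913.8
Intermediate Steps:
k = -32/3 (k = -6 + (2*(-5 - 2))/3 = -6 + (2*(-7))/3 = -6 + (1/3)*(-14) = -6 - 14/3 = -32/3 ≈ -10.667)
I = 2916 (I = (0 - 54)**2 = (-54)**2 = 2916)
z = 1024/9 (z = (-32/3 - 10*0)**2 = (-32/3 + 0)**2 = (-32/3)**2 = 1024/9 ≈ 113.78)
-11193 - ((z - 11309) + I) = -11193 - ((1024/9 - 11309) + 2916) = -11193 - (-100757/9 + 2916) = -11193 - 1*(-74513/9) = -11193 + 74513/9 = -26224/9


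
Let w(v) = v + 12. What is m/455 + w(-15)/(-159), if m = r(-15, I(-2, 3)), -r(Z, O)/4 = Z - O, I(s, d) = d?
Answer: 4271/24115 ≈ 0.17711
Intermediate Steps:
w(v) = 12 + v
r(Z, O) = -4*Z + 4*O (r(Z, O) = -4*(Z - O) = -4*Z + 4*O)
m = 72 (m = -4*(-15) + 4*3 = 60 + 12 = 72)
m/455 + w(-15)/(-159) = 72/455 + (12 - 15)/(-159) = 72*(1/455) - 3*(-1/159) = 72/455 + 1/53 = 4271/24115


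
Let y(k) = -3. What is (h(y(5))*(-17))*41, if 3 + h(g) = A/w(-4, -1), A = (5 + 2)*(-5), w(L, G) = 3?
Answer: 30668/3 ≈ 10223.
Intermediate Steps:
A = -35 (A = 7*(-5) = -35)
h(g) = -44/3 (h(g) = -3 - 35/3 = -44/3)
(h(y(5))*(-17))*41 = -44/3*(-17)*41 = (748/3)*41 = 30668/3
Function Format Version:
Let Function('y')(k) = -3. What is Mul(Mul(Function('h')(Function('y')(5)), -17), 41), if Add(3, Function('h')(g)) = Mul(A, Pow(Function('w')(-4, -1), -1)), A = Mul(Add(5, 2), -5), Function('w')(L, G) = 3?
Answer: Rational(30668, 3) ≈ 10223.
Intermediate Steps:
A = -35 (A = Mul(7, -5) = -35)
Function('h')(g) = Rational(-44, 3) (Function('h')(g) = Add(-3, Mul(-35, Pow(3, -1))) = Add(-3, Mul(-35, Rational(1, 3))) = Add(-3, Rational(-35, 3)) = Rational(-44, 3))
Mul(Mul(Function('h')(Function('y')(5)), -17), 41) = Mul(Mul(Rational(-44, 3), -17), 41) = Mul(Rational(748, 3), 41) = Rational(30668, 3)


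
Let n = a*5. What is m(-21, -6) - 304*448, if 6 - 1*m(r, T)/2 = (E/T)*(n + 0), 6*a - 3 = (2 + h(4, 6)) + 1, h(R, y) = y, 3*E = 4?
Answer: -1225580/9 ≈ -1.3618e+5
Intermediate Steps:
E = 4/3 (E = (⅓)*4 = 4/3 ≈ 1.3333)
a = 2 (a = ½ + ((2 + 6) + 1)/6 = ½ + (8 + 1)/6 = ½ + (⅙)*9 = ½ + 3/2 = 2)
n = 10 (n = 2*5 = 10)
m(r, T) = 12 - 80/(3*T) (m(r, T) = 12 - 2*4/(3*T)*(10 + 0) = 12 - 2*4/(3*T)*10 = 12 - 80/(3*T))
m(-21, -6) - 304*448 = (12 - 80/3/(-6)) - 304*448 = (12 - 80/3*(-⅙)) - 136192 = (12 + 40/9) - 136192 = 148/9 - 136192 = -1225580/9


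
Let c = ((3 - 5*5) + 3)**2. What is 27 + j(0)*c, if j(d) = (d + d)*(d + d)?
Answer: 27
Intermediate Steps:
j(d) = 4*d**2 (j(d) = (2*d)*(2*d) = 4*d**2)
c = 361 (c = ((3 - 25) + 3)**2 = (-22 + 3)**2 = (-19)**2 = 361)
27 + j(0)*c = 27 + (4*0**2)*361 = 27 + (4*0)*361 = 27 + 0*361 = 27 + 0 = 27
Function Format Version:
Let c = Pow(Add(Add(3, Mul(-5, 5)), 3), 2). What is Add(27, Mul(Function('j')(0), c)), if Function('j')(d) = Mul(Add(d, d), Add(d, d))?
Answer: 27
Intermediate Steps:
Function('j')(d) = Mul(4, Pow(d, 2)) (Function('j')(d) = Mul(Mul(2, d), Mul(2, d)) = Mul(4, Pow(d, 2)))
c = 361 (c = Pow(Add(Add(3, -25), 3), 2) = Pow(Add(-22, 3), 2) = Pow(-19, 2) = 361)
Add(27, Mul(Function('j')(0), c)) = Add(27, Mul(Mul(4, Pow(0, 2)), 361)) = Add(27, Mul(Mul(4, 0), 361)) = Add(27, Mul(0, 361)) = Add(27, 0) = 27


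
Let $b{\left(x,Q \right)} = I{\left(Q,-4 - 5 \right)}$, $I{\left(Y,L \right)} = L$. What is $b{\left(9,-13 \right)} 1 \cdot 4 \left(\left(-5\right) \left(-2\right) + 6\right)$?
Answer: $-576$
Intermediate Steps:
$b{\left(x,Q \right)} = -9$ ($b{\left(x,Q \right)} = -4 - 5 = -9$)
$b{\left(9,-13 \right)} 1 \cdot 4 \left(\left(-5\right) \left(-2\right) + 6\right) = - 9 \cdot 1 \cdot 4 \left(\left(-5\right) \left(-2\right) + 6\right) = - 9 \cdot 4 \left(10 + 6\right) = - 9 \cdot 4 \cdot 16 = \left(-9\right) 64 = -576$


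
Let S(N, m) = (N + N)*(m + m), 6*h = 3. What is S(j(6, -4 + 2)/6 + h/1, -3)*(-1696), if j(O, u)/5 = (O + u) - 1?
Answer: 61056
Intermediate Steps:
h = ½ (h = (⅙)*3 = ½ ≈ 0.50000)
j(O, u) = -5 + 5*O + 5*u (j(O, u) = 5*((O + u) - 1) = 5*(-1 + O + u) = -5 + 5*O + 5*u)
S(N, m) = 4*N*m (S(N, m) = (2*N)*(2*m) = 4*N*m)
S(j(6, -4 + 2)/6 + h/1, -3)*(-1696) = (4*((-5 + 5*6 + 5*(-4 + 2))/6 + (½)/1)*(-3))*(-1696) = (4*((-5 + 30 + 5*(-2))*(⅙) + (½)*1)*(-3))*(-1696) = (4*((-5 + 30 - 10)*(⅙) + ½)*(-3))*(-1696) = (4*(15*(⅙) + ½)*(-3))*(-1696) = (4*(5/2 + ½)*(-3))*(-1696) = (4*3*(-3))*(-1696) = -36*(-1696) = 61056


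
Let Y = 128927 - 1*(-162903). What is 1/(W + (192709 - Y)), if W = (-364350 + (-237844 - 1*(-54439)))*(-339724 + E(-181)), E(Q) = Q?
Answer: 1/186184564154 ≈ 5.3710e-12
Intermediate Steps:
Y = 291830 (Y = 128927 + 162903 = 291830)
W = 186184663275 (W = (-364350 + (-237844 - 1*(-54439)))*(-339724 - 181) = (-364350 + (-237844 + 54439))*(-339905) = (-364350 - 183405)*(-339905) = -547755*(-339905) = 186184663275)
1/(W + (192709 - Y)) = 1/(186184663275 + (192709 - 1*291830)) = 1/(186184663275 + (192709 - 291830)) = 1/(186184663275 - 99121) = 1/186184564154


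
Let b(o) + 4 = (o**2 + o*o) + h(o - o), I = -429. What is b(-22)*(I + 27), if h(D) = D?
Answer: -387528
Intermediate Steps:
b(o) = -4 + 2*o**2 (b(o) = -4 + ((o**2 + o*o) + (o - o)) = -4 + ((o**2 + o**2) + 0) = -4 + (2*o**2 + 0) = -4 + 2*o**2)
b(-22)*(I + 27) = (-4 + 2*(-22)**2)*(-429 + 27) = (-4 + 2*484)*(-402) = (-4 + 968)*(-402) = 964*(-402) = -387528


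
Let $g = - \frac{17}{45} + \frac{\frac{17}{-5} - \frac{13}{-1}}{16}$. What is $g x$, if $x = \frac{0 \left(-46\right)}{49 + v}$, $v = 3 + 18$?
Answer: $0$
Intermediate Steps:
$v = 21$
$g = \frac{2}{9}$ ($g = \left(-17\right) \frac{1}{45} + \left(17 \left(- \frac{1}{5}\right) - -13\right) \frac{1}{16} = - \frac{17}{45} + \left(- \frac{17}{5} + 13\right) \frac{1}{16} = - \frac{17}{45} + \frac{48}{5} \cdot \frac{1}{16} = - \frac{17}{45} + \frac{3}{5} = \frac{2}{9} \approx 0.22222$)
$x = 0$ ($x = \frac{0 \left(-46\right)}{49 + 21} = \frac{0}{70} = 0 \cdot \frac{1}{70} = 0$)
$g x = \frac{2}{9} \cdot 0 = 0$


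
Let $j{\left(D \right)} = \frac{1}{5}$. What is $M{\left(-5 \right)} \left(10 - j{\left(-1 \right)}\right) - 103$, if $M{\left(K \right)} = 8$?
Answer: $- \frac{123}{5} \approx -24.6$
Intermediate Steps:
$j{\left(D \right)} = \frac{1}{5}$
$M{\left(-5 \right)} \left(10 - j{\left(-1 \right)}\right) - 103 = 8 \left(10 - \frac{1}{5}\right) - 103 = 8 \cdot \frac{49}{5} - 103 = \frac{392}{5} - 103 = - \frac{123}{5}$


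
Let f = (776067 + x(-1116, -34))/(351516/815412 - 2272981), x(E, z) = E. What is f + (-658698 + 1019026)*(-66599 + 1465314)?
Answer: 25947622098978445413453/51483767546 ≈ 5.0400e+11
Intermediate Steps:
f = -17552898467/51483767546 (f = (776067 - 1116)/(351516/815412 - 2272981) = 774951/(351516*(1/815412) - 2272981) = 774951/(29293/67951 - 2272981) = 774951/(-154451302638/67951) = 774951*(-67951/154451302638) = -17552898467/51483767546 ≈ -0.34094)
f + (-658698 + 1019026)*(-66599 + 1465314) = -17552898467/51483767546 + (-658698 + 1019026)*(-66599 + 1465314) = -17552898467/51483767546 + 360328*1398715 = -17552898467/51483767546 + 503996178520 = 25947622098978445413453/51483767546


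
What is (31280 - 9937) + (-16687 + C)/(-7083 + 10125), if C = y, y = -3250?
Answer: 64905469/3042 ≈ 21336.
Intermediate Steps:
C = -3250
(31280 - 9937) + (-16687 + C)/(-7083 + 10125) = (31280 - 9937) + (-16687 - 3250)/(-7083 + 10125) = 21343 - 19937/3042 = 64905469/3042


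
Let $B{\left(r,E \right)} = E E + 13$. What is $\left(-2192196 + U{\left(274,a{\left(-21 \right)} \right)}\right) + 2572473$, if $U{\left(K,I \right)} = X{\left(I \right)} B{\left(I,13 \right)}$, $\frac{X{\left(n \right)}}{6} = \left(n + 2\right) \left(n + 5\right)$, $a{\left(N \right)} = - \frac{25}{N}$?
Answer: $\frac{8438737}{21} \approx 4.0184 \cdot 10^{5}$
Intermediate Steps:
$B{\left(r,E \right)} = 13 + E^{2}$ ($B{\left(r,E \right)} = E^{2} + 13 = 13 + E^{2}$)
$X{\left(n \right)} = 6 \left(2 + n\right) \left(5 + n\right)$ ($X{\left(n \right)} = 6 \left(n + 2\right) \left(n + 5\right) = 6 \left(2 + n\right) \left(5 + n\right)$)
$U{\left(K,I \right)} = 10920 + 1092 I^{2} + 7644 I$ ($U{\left(K,I \right)} = \left(60 + 6 I^{2} + 42 I\right) \left(13 + 13^{2}\right) = \left(60 + 6 I^{2} + 42 I\right) \left(13 + 169\right) = \left(60 + 6 I^{2} + 42 I\right) 182 = 10920 + 1092 I^{2} + 7644 I$)
$\left(-2192196 + U{\left(274,a{\left(-21 \right)} \right)}\right) + 2572473 = \left(-2192196 + \left(10920 + 1092 \left(- \frac{25}{-21}\right)^{2} + 7644 \left(- \frac{25}{-21}\right)\right)\right) + 2572473 = \left(-2192196 + \left(10920 + 1092 \left(\left(-25\right) \left(- \frac{1}{21}\right)\right)^{2} + 7644 \left(\left(-25\right) \left(- \frac{1}{21}\right)\right)\right)\right) + 2572473 = \left(-2192196 + \left(10920 + 1092 \left(\frac{25}{21}\right)^{2} + 7644 \cdot \frac{25}{21}\right)\right) + 2572473 = \left(-2192196 + \left(10920 + 1092 \cdot \frac{625}{441} + 9100\right)\right) + 2572473 = \left(-2192196 + \left(10920 + \frac{32500}{21} + 9100\right)\right) + 2572473 = \left(-2192196 + \frac{452920}{21}\right) + 2572473 = - \frac{45583196}{21} + 2572473 = \frac{8438737}{21}$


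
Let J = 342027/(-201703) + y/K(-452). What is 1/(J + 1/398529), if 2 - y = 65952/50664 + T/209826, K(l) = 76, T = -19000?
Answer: -75167639720224431462/126681128975173341947 ≈ -0.59336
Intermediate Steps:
y = 174696262/221471343 (y = 2 - (65952/50664 - 19000/209826) = 2 - (65952*(1/50664) - 19000*1/209826) = 2 - (2748/2111 - 9500/104913) = 2 - 1*268246424/221471343 = 2 - 268246424/221471343 = 174696262/221471343 ≈ 0.78880)
J = -2860850423158825/1697514503290902 (J = 342027/(-201703) + (174696262/221471343)/76 = 342027*(-1/201703) + (174696262/221471343)*(1/76) = -342027/201703 + 87348131/8415911034 = -2860850423158825/1697514503290902 ≈ -1.6853)
1/(J + 1/398529) = 1/(-2860850423158825/1697514503290902 + 1/398529) = 1/(-126681128975173341947/75167639720224431462) = -75167639720224431462/126681128975173341947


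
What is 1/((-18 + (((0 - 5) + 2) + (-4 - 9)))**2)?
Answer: 1/1156 ≈ 0.00086505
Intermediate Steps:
1/((-18 + (((0 - 5) + 2) + (-4 - 9)))**2) = 1/((-18 + ((-5 + 2) - 13))**2) = 1/((-18 + (-3 - 13))**2) = 1/((-18 - 16)**2) = 1/((-34)**2) = 1/1156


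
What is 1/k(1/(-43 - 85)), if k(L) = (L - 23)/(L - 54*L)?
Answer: -53/2945 ≈ -0.017997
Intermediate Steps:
k(L) = -(-23 + L)/(53*L) (k(L) = (-23 + L)/((-53*L)) = (-23 + L)*(-1/(53*L)) = -(-23 + L)/(53*L))
1/k(1/(-43 - 85)) = 1/((23 - 1/(-43 - 85))/(53*(1/(-43 - 85)))) = 1/((23 - 1/(-128))/(53*(1/(-128)))) = 1/((23 - 1*(-1/128))/(53*(-1/128))) = 1/((1/53)*(-128)*(23 + 1/128)) = 1/((1/53)*(-128)*(2945/128)) = 1/(-2945/53) = -53/2945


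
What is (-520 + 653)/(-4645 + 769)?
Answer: -7/204 ≈ -0.034314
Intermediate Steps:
(-520 + 653)/(-4645 + 769) = 133/(-3876) = 133*(-1/3876) = -7/204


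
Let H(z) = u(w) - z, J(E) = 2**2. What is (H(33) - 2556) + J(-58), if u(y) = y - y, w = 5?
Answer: -2585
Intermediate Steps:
u(y) = 0
J(E) = 4
H(z) = -z (H(z) = 0 - z = -z)
(H(33) - 2556) + J(-58) = (-1*33 - 2556) + 4 = (-33 - 2556) + 4 = -2589 + 4 = -2585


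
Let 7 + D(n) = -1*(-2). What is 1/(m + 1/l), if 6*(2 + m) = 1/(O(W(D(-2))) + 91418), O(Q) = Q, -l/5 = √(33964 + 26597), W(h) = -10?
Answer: -101202455705796000/202404693464740769 + 501325347840*√6729/202404693464740769 ≈ -0.49980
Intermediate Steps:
D(n) = -5 (D(n) = -7 - 1*(-2) = -7 + 2 = -5)
l = -15*√6729 (l = -5*√(33964 + 26597) = -15*√6729 ≈ -1230.5)
m = -1096895/548448 (m = -2 + 1/(6*(-10 + 91418)) = -2 + (⅙)/91408 = -2 + (⅙)*(1/91408) = -2 + 1/548448 = -1096895/548448 ≈ -2.0000)
1/(m + 1/l) = 1/(-1096895/548448 + 1/(-15*√6729)) = 1/(-1096895/548448 - √6729/100935)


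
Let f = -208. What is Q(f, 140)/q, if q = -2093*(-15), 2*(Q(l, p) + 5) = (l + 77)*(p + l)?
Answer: 1483/10465 ≈ 0.14171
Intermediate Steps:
Q(l, p) = -5 + (77 + l)*(l + p)/2 (Q(l, p) = -5 + ((l + 77)*(p + l))/2 = -5 + ((77 + l)*(l + p))/2 = -5 + (77 + l)*(l + p)/2)
q = 31395
Q(f, 140)/q = (-5 + (1/2)*(-208)**2 + (77/2)*(-208) + (77/2)*140 + (1/2)*(-208)*140)/31395 = (-5 + (1/2)*43264 - 8008 + 5390 - 14560)*(1/31395) = (-5 + 21632 - 8008 + 5390 - 14560)*(1/31395) = 4449*(1/31395) = 1483/10465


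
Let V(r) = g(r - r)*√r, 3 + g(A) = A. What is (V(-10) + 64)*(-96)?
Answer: -6144 + 288*I*√10 ≈ -6144.0 + 910.74*I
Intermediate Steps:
g(A) = -3 + A
V(r) = -3*√r (V(r) = (-3 + (r - r))*√r = (-3 + 0)*√r = -3*√r)
(V(-10) + 64)*(-96) = (-3*I*√10 + 64)*(-96) = (64 - 3*I*√10)*(-96) = -6144 + 288*I*√10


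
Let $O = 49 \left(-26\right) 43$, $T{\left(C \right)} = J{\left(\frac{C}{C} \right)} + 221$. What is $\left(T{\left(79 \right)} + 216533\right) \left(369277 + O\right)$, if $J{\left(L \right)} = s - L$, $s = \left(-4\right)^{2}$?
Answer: $68172766655$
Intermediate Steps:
$s = 16$
$J{\left(L \right)} = 16 - L$
$T{\left(C \right)} = 236$ ($T{\left(C \right)} = \left(16 - \frac{C}{C}\right) + 221 = \left(16 - 1\right) + 221 = 15 + 221 = 236$)
$O = -54782$ ($O = \left(-1274\right) 43 = -54782$)
$\left(T{\left(79 \right)} + 216533\right) \left(369277 + O\right) = \left(236 + 216533\right) \left(369277 - 54782\right) = 216769 \cdot 314495 = 68172766655$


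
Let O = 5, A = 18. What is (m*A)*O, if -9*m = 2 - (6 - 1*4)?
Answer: 0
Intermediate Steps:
m = 0 (m = -(2 - (6 - 1*4))/9 = -(2 - (6 - 4))/9 = -(2 - 1*2)/9 = -(2 - 2)/9 = -1/9*0 = 0)
(m*A)*O = (0*18)*5 = 0*5 = 0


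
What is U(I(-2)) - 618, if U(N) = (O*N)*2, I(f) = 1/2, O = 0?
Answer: -618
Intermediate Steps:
I(f) = ½
U(N) = 0 (U(N) = (0*N)*2 = 0*2 = 0)
U(I(-2)) - 618 = 0 - 618 = -618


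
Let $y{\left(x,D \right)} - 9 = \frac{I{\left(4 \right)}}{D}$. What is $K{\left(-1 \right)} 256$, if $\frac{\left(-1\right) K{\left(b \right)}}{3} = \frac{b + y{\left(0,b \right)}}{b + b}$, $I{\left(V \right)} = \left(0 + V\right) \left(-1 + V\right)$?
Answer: $-1536$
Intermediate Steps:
$I{\left(V \right)} = V \left(-1 + V\right)$
$y{\left(x,D \right)} = 9 + \frac{12}{D}$ ($y{\left(x,D \right)} = 9 + \frac{4 \left(-1 + 4\right)}{D} = 9 + \frac{4 \cdot 3}{D} = 9 + \frac{12}{D}$)
$K{\left(b \right)} = - \frac{3 \left(9 + b + \frac{12}{b}\right)}{2 b}$ ($K{\left(b \right)} = - 3 \frac{b + \left(9 + \frac{12}{b}\right)}{b + b} = - 3 \frac{9 + b + \frac{12}{b}}{2 b} = - \frac{3 \left(9 + b + \frac{12}{b}\right)}{2 b}$)
$K{\left(-1 \right)} 256 = \frac{3 \left(-12 - - (9 - 1)\right)}{2 \cdot 1} \cdot 256 = \frac{3}{2} \cdot 1 \left(-12 - \left(-1\right) 8\right) 256 = \frac{3}{2} \cdot 1 \left(-12 + 8\right) 256 = \frac{3}{2} \cdot 1 \left(-4\right) 256 = \left(-6\right) 256 = -1536$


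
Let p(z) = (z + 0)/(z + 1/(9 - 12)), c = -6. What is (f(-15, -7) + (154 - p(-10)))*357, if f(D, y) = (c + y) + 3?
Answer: 1582938/31 ≈ 51063.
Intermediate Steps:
p(z) = z/(-⅓ + z) (p(z) = z/(z + 1/(-3)) = z/(z - ⅓) = z/(-⅓ + z))
f(D, y) = -3 + y (f(D, y) = (-6 + y) + 3 = -3 + y)
(f(-15, -7) + (154 - p(-10)))*357 = ((-3 - 7) + (154 - 3*(-10)/(-1 + 3*(-10))))*357 = (-10 + (154 - 3*(-10)/(-1 - 30)))*357 = (-10 + (154 - 3*(-10)/(-31)))*357 = (-10 + (154 - 3*(-10)*(-1)/31))*357 = (-10 + (154 - 1*30/31))*357 = (-10 + (154 - 30/31))*357 = (-10 + 4744/31)*357 = (4434/31)*357 = 1582938/31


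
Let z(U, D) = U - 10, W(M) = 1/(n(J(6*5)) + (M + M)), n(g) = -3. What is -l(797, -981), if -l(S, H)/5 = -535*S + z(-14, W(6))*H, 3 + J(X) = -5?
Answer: -2014255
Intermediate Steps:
J(X) = -8 (J(X) = -3 - 5 = -8)
W(M) = 1/(-3 + 2*M) (W(M) = 1/(-3 + (M + M)) = 1/(-3 + 2*M))
z(U, D) = -10 + U
l(S, H) = 120*H + 2675*S (l(S, H) = -5*(-535*S + (-10 - 14)*H) = -5*(-535*S - 24*H) = 120*H + 2675*S)
-l(797, -981) = -(120*(-981) + 2675*797) = -(-117720 + 2131975) = -1*2014255 = -2014255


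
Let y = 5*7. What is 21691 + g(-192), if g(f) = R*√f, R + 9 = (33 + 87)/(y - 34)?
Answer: 21691 + 888*I*√3 ≈ 21691.0 + 1538.1*I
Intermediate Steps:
y = 35
R = 111 (R = -9 + (33 + 87)/(35 - 34) = -9 + 120/1 = -9 + 120*1 = -9 + 120 = 111)
g(f) = 111*√f
21691 + g(-192) = 21691 + 111*√(-192) = 21691 + 111*(8*I*√3) = 21691 + 888*I*√3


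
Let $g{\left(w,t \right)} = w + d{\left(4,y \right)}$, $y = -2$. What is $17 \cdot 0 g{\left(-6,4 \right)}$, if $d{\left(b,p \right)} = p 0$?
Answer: $0$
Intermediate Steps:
$d{\left(b,p \right)} = 0$
$g{\left(w,t \right)} = w$ ($g{\left(w,t \right)} = w + 0 = w$)
$17 \cdot 0 g{\left(-6,4 \right)} = 17 \cdot 0 \left(-6\right) = 0 \left(-6\right) = 0$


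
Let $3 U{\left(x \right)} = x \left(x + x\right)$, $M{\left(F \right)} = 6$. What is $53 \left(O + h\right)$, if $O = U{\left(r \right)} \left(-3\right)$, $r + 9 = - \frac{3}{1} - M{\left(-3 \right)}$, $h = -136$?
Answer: $-41552$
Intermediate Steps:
$r = -18$ ($r = -9 - \left(6 + \frac{3}{1}\right) = -9 - 9 = -18$)
$U{\left(x \right)} = \frac{2 x^{2}}{3}$ ($U{\left(x \right)} = \frac{x \left(x + x\right)}{3} = \frac{x 2 x}{3} = \frac{2 x^{2}}{3}$)
$O = -648$ ($O = \frac{2 \left(-18\right)^{2}}{3} \left(-3\right) = \frac{2}{3} \cdot 324 \left(-3\right) = 216 \left(-3\right) = -648$)
$53 \left(O + h\right) = 53 \left(-648 - 136\right) = 53 \left(-784\right) = -41552$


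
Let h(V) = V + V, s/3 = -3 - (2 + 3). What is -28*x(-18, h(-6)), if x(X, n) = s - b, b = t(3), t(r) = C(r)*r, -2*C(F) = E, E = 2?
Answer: 588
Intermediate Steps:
C(F) = -1 (C(F) = -½*2 = -1)
t(r) = -r
s = -24 (s = 3*(-3 - (2 + 3)) = 3*(-3 - 1*5) = 3*(-3 - 5) = 3*(-8) = -24)
b = -3 (b = -1*3 = -3)
h(V) = 2*V
x(X, n) = -21 (x(X, n) = -24 - 1*(-3) = -24 + 3 = -21)
-28*x(-18, h(-6)) = -28*(-21) = 588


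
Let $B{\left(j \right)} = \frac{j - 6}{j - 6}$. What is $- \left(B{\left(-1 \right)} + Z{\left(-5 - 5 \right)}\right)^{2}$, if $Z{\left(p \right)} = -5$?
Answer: $-16$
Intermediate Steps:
$B{\left(j \right)} = 1$ ($B{\left(j \right)} = \frac{-6 + j}{-6 + j} = 1$)
$- \left(B{\left(-1 \right)} + Z{\left(-5 - 5 \right)}\right)^{2} = - \left(1 - 5\right)^{2} = - \left(-4\right)^{2} = \left(-1\right) 16 = -16$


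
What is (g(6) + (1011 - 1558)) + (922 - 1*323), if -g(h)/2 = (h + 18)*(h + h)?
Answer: -524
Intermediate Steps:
g(h) = -4*h*(18 + h) (g(h) = -2*(h + 18)*(h + h) = -2*(18 + h)*2*h = -4*h*(18 + h))
(g(6) + (1011 - 1558)) + (922 - 1*323) = (-4*6*(18 + 6) + (1011 - 1558)) + (922 - 1*323) = (-4*6*24 - 547) + (922 - 323) = (-576 - 547) + 599 = -1123 + 599 = -524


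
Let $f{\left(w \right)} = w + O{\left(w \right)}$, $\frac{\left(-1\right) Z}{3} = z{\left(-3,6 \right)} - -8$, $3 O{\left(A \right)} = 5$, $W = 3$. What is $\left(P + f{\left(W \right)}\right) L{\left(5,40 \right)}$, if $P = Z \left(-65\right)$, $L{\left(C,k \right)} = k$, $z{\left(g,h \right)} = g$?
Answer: $\frac{117560}{3} \approx 39187.0$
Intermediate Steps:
$O{\left(A \right)} = \frac{5}{3}$ ($O{\left(A \right)} = \frac{1}{3} \cdot 5 = \frac{5}{3}$)
$Z = -15$ ($Z = - 3 \left(-3 - -8\right) = - 3 \left(-3 + 8\right) = \left(-3\right) 5 = -15$)
$f{\left(w \right)} = \frac{5}{3} + w$ ($f{\left(w \right)} = w + \frac{5}{3} = \frac{5}{3} + w$)
$P = 975$ ($P = \left(-15\right) \left(-65\right) = 975$)
$\left(P + f{\left(W \right)}\right) L{\left(5,40 \right)} = \left(975 + \left(\frac{5}{3} + 3\right)\right) 40 = \left(975 + \frac{14}{3}\right) 40 = \frac{2939}{3} \cdot 40 = \frac{117560}{3}$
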